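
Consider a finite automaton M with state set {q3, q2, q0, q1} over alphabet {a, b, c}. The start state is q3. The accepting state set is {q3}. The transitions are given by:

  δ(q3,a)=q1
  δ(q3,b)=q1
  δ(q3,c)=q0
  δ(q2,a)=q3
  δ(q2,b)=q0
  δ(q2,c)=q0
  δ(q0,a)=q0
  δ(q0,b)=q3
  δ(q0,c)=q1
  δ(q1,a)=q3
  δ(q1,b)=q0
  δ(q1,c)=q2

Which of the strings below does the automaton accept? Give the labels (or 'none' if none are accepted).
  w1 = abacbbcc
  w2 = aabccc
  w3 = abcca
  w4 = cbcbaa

w1:
  start at q3
  read 'a': q3 → q1
  read 'b': q1 → q0
  read 'a': q0 → q0
  read 'c': q0 → q1
  read 'b': q1 → q0
  read 'b': q0 → q3
  read 'c': q3 → q0
  read 'c': q0 → q1
  end q1, rejected
w2:
  start at q3
  read 'a': q3 → q1
  read 'a': q1 → q3
  read 'b': q3 → q1
  read 'c': q1 → q2
  read 'c': q2 → q0
  read 'c': q0 → q1
  end q1, rejected
w3:
  start at q3
  read 'a': q3 → q1
  read 'b': q1 → q0
  read 'c': q0 → q1
  read 'c': q1 → q2
  read 'a': q2 → q3
  end q3, accepted
w4:
  start at q3
  read 'c': q3 → q0
  read 'b': q0 → q3
  read 'c': q3 → q0
  read 'b': q0 → q3
  read 'a': q3 → q1
  read 'a': q1 → q3
  end q3, accepted

w3, w4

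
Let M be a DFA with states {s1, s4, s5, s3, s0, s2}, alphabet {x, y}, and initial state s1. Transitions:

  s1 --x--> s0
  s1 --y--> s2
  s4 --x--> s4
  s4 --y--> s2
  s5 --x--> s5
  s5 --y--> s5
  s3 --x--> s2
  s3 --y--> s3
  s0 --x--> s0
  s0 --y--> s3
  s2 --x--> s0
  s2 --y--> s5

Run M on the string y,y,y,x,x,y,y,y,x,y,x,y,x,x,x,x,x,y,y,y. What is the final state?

s1 → s2 → s5 → s5 → s5 → s5 → s5 → s5 → s5 → s5 → s5 → s5 → s5 → s5 → s5 → s5 → s5 → s5 → s5 → s5 → s5

s5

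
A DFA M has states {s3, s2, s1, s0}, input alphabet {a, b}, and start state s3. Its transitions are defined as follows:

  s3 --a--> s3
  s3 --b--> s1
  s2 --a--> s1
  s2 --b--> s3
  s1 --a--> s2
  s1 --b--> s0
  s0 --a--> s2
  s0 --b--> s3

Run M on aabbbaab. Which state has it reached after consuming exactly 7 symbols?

s3

start at s3
read 'a': s3 → s3
read 'a': s3 → s3
read 'b': s3 → s1
read 'b': s1 → s0
read 'b': s0 → s3
read 'a': s3 → s3
read 'a': s3 → s3
After 7 symbols: s3.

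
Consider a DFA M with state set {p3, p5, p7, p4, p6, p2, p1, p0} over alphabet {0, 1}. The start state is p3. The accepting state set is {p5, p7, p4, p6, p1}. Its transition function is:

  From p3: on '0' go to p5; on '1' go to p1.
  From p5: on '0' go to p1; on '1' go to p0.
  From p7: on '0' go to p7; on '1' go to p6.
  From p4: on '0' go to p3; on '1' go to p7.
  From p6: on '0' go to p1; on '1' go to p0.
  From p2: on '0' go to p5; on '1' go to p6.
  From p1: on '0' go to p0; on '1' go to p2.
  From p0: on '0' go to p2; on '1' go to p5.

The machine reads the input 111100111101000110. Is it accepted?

No

Trace: p3 -1-> p1 -1-> p2 -1-> p6 -1-> p0 -0-> p2 -0-> p5 -1-> p0 -1-> p5 -1-> p0 -1-> p5 -0-> p1 -1-> p2 -0-> p5 -0-> p1 -0-> p0 -1-> p5 -1-> p0 -0-> p2
End state p2 is not accepting.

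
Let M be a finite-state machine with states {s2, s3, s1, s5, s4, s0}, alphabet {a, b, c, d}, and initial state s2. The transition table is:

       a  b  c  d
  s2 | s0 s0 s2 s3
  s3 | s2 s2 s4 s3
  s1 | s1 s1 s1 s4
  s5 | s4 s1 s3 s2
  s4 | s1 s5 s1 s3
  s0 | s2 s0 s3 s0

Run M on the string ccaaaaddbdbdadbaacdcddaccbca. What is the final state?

start at s2
read 'c': s2 → s2
read 'c': s2 → s2
read 'a': s2 → s0
read 'a': s0 → s2
read 'a': s2 → s0
read 'a': s0 → s2
read 'd': s2 → s3
read 'd': s3 → s3
read 'b': s3 → s2
read 'd': s2 → s3
read 'b': s3 → s2
read 'd': s2 → s3
read 'a': s3 → s2
read 'd': s2 → s3
read 'b': s3 → s2
read 'a': s2 → s0
read 'a': s0 → s2
read 'c': s2 → s2
read 'd': s2 → s3
read 'c': s3 → s4
read 'd': s4 → s3
read 'd': s3 → s3
read 'a': s3 → s2
read 'c': s2 → s2
read 'c': s2 → s2
read 'b': s2 → s0
read 'c': s0 → s3
read 'a': s3 → s2

s2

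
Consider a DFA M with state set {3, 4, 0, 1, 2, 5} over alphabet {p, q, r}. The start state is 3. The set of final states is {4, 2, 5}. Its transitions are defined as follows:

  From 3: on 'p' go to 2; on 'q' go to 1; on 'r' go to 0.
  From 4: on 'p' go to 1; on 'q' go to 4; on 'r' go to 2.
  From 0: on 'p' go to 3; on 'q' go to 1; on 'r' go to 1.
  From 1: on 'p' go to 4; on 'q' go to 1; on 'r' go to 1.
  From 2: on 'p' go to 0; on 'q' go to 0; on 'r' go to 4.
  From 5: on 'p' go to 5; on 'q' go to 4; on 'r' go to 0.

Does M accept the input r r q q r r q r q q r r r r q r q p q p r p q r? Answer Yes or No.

Yes

Trace: 3 -r-> 0 -r-> 1 -q-> 1 -q-> 1 -r-> 1 -r-> 1 -q-> 1 -r-> 1 -q-> 1 -q-> 1 -r-> 1 -r-> 1 -r-> 1 -r-> 1 -q-> 1 -r-> 1 -q-> 1 -p-> 4 -q-> 4 -p-> 1 -r-> 1 -p-> 4 -q-> 4 -r-> 2
End state 2 is accepting.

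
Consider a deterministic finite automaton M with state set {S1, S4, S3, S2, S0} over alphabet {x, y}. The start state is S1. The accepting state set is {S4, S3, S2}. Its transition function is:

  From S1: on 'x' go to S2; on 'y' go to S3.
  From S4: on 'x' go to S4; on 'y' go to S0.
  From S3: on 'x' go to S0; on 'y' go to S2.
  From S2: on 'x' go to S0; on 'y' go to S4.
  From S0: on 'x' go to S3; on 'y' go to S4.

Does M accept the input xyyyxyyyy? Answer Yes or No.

start at S1
read 'x': S1 → S2
read 'y': S2 → S4
read 'y': S4 → S0
read 'y': S0 → S4
read 'x': S4 → S4
read 'y': S4 → S0
read 'y': S0 → S4
read 'y': S4 → S0
read 'y': S0 → S4
End state S4 is accepting.

Yes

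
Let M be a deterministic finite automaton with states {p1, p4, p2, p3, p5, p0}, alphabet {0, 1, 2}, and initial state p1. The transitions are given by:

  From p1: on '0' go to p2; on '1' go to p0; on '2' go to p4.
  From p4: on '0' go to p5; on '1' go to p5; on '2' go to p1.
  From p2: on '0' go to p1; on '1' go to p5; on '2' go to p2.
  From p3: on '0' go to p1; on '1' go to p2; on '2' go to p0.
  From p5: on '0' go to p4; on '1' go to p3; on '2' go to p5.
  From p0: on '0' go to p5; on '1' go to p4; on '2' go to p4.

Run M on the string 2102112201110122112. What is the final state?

p1 → p4 → p5 → p4 → p1 → p0 → p4 → p1 → p4 → p5 → p3 → p2 → p5 → p4 → p5 → p5 → p5 → p3 → p2 → p2

p2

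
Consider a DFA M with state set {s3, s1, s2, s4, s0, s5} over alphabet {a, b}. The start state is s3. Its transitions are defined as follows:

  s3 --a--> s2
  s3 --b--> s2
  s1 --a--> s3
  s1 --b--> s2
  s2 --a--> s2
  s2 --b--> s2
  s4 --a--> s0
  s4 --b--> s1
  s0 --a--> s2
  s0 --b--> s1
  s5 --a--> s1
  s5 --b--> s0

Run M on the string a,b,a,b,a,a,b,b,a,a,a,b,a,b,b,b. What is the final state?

Trace: s3 -a-> s2 -b-> s2 -a-> s2 -b-> s2 -a-> s2 -a-> s2 -b-> s2 -b-> s2 -a-> s2 -a-> s2 -a-> s2 -b-> s2 -a-> s2 -b-> s2 -b-> s2 -b-> s2

s2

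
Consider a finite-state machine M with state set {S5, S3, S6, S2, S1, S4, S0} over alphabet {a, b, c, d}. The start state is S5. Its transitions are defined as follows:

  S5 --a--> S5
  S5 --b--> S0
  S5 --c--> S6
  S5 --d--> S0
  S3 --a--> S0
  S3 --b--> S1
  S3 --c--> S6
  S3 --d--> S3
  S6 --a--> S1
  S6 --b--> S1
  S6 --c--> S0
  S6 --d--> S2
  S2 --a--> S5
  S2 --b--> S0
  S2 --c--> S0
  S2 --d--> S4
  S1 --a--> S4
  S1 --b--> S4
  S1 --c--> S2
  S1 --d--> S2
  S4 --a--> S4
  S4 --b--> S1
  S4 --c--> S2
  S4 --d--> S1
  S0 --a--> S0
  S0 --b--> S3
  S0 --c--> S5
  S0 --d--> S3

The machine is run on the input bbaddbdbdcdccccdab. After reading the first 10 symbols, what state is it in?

start at S5
read 'b': S5 → S0
read 'b': S0 → S3
read 'a': S3 → S0
read 'd': S0 → S3
read 'd': S3 → S3
read 'b': S3 → S1
read 'd': S1 → S2
read 'b': S2 → S0
read 'd': S0 → S3
read 'c': S3 → S6
After 10 symbols: S6.

S6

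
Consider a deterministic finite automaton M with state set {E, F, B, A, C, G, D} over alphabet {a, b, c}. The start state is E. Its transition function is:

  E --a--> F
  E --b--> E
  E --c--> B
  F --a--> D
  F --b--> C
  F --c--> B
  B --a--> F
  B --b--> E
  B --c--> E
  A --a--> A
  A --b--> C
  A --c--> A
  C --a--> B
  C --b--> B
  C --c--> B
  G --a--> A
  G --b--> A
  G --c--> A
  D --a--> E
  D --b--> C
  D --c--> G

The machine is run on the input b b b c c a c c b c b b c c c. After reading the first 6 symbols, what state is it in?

F

Trace: E -b-> E -b-> E -b-> E -c-> B -c-> E -a-> F
After 6 symbols: F.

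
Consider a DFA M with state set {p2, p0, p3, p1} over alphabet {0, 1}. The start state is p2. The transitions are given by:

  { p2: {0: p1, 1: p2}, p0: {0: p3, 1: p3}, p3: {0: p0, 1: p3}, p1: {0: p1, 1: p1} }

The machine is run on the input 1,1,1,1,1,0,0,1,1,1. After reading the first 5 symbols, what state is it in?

p2

p2 → p2 → p2 → p2 → p2 → p2
After 5 symbols: p2.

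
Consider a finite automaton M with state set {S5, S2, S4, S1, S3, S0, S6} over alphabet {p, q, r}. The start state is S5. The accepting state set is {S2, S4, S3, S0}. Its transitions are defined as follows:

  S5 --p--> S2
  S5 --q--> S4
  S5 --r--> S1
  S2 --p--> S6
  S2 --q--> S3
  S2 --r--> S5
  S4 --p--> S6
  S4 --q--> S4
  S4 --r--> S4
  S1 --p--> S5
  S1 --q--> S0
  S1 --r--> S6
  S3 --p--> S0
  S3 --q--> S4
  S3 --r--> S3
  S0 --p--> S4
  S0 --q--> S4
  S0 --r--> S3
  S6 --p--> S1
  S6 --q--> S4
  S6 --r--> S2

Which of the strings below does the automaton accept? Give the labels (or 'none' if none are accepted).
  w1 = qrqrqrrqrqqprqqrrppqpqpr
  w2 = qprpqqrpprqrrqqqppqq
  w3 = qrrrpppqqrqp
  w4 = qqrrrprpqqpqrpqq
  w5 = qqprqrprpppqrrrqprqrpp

w1, w2, w4, w5

w1:
  start at S5
  read 'q': S5 → S4
  read 'r': S4 → S4
  read 'q': S4 → S4
  read 'r': S4 → S4
  read 'q': S4 → S4
  read 'r': S4 → S4
  read 'r': S4 → S4
  read 'q': S4 → S4
  read 'r': S4 → S4
  read 'q': S4 → S4
  read 'q': S4 → S4
  read 'p': S4 → S6
  read 'r': S6 → S2
  read 'q': S2 → S3
  read 'q': S3 → S4
  read 'r': S4 → S4
  read 'r': S4 → S4
  read 'p': S4 → S6
  read 'p': S6 → S1
  read 'q': S1 → S0
  read 'p': S0 → S4
  read 'q': S4 → S4
  read 'p': S4 → S6
  read 'r': S6 → S2
  end S2, accepted
w2:
  start at S5
  read 'q': S5 → S4
  read 'p': S4 → S6
  read 'r': S6 → S2
  read 'p': S2 → S6
  read 'q': S6 → S4
  read 'q': S4 → S4
  read 'r': S4 → S4
  read 'p': S4 → S6
  read 'p': S6 → S1
  read 'r': S1 → S6
  read 'q': S6 → S4
  read 'r': S4 → S4
  read 'r': S4 → S4
  read 'q': S4 → S4
  read 'q': S4 → S4
  read 'q': S4 → S4
  read 'p': S4 → S6
  read 'p': S6 → S1
  read 'q': S1 → S0
  read 'q': S0 → S4
  end S4, accepted
w3:
  start at S5
  read 'q': S5 → S4
  read 'r': S4 → S4
  read 'r': S4 → S4
  read 'r': S4 → S4
  read 'p': S4 → S6
  read 'p': S6 → S1
  read 'p': S1 → S5
  read 'q': S5 → S4
  read 'q': S4 → S4
  read 'r': S4 → S4
  read 'q': S4 → S4
  read 'p': S4 → S6
  end S6, rejected
w4:
  start at S5
  read 'q': S5 → S4
  read 'q': S4 → S4
  read 'r': S4 → S4
  read 'r': S4 → S4
  read 'r': S4 → S4
  read 'p': S4 → S6
  read 'r': S6 → S2
  read 'p': S2 → S6
  read 'q': S6 → S4
  read 'q': S4 → S4
  read 'p': S4 → S6
  read 'q': S6 → S4
  read 'r': S4 → S4
  read 'p': S4 → S6
  read 'q': S6 → S4
  read 'q': S4 → S4
  end S4, accepted
w5:
  start at S5
  read 'q': S5 → S4
  read 'q': S4 → S4
  read 'p': S4 → S6
  read 'r': S6 → S2
  read 'q': S2 → S3
  read 'r': S3 → S3
  read 'p': S3 → S0
  read 'r': S0 → S3
  read 'p': S3 → S0
  read 'p': S0 → S4
  read 'p': S4 → S6
  read 'q': S6 → S4
  read 'r': S4 → S4
  read 'r': S4 → S4
  read 'r': S4 → S4
  read 'q': S4 → S4
  read 'p': S4 → S6
  read 'r': S6 → S2
  read 'q': S2 → S3
  read 'r': S3 → S3
  read 'p': S3 → S0
  read 'p': S0 → S4
  end S4, accepted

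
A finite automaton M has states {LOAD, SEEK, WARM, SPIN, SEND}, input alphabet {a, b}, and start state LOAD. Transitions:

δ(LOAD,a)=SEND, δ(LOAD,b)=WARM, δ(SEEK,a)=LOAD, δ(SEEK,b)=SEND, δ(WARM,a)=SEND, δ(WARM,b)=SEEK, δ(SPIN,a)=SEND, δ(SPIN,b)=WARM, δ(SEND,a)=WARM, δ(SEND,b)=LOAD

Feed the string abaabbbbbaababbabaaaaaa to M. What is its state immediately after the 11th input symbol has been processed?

LOAD → SEND → LOAD → SEND → WARM → SEEK → SEND → LOAD → WARM → SEEK → LOAD → SEND
After 11 symbols: SEND.

SEND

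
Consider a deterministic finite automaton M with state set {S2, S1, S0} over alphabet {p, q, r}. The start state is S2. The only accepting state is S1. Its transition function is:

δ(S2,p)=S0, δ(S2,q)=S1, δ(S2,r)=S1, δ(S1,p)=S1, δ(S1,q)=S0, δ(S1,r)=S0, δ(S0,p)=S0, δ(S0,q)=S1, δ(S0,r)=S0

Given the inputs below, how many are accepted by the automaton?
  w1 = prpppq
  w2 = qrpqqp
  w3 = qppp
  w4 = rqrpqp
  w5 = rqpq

4

w1: Trace: S2 -p-> S0 -r-> S0 -p-> S0 -p-> S0 -p-> S0 -q-> S1  → end S1, accepted
w2: Trace: S2 -q-> S1 -r-> S0 -p-> S0 -q-> S1 -q-> S0 -p-> S0  → end S0, rejected
w3: Trace: S2 -q-> S1 -p-> S1 -p-> S1 -p-> S1  → end S1, accepted
w4: Trace: S2 -r-> S1 -q-> S0 -r-> S0 -p-> S0 -q-> S1 -p-> S1  → end S1, accepted
w5: Trace: S2 -r-> S1 -q-> S0 -p-> S0 -q-> S1  → end S1, accepted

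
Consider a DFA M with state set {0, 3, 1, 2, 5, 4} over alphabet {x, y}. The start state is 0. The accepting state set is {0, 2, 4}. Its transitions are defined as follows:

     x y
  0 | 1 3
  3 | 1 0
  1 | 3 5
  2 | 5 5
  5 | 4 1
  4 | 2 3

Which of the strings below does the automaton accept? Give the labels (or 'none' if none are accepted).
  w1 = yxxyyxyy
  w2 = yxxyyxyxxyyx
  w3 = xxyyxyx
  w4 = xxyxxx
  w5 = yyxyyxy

w3, w5

w1:
  start at 0
  read 'y': 0 → 3
  read 'x': 3 → 1
  read 'x': 1 → 3
  read 'y': 3 → 0
  read 'y': 0 → 3
  read 'x': 3 → 1
  read 'y': 1 → 5
  read 'y': 5 → 1
  end 1, rejected
w2:
  start at 0
  read 'y': 0 → 3
  read 'x': 3 → 1
  read 'x': 1 → 3
  read 'y': 3 → 0
  read 'y': 0 → 3
  read 'x': 3 → 1
  read 'y': 1 → 5
  read 'x': 5 → 4
  read 'x': 4 → 2
  read 'y': 2 → 5
  read 'y': 5 → 1
  read 'x': 1 → 3
  end 3, rejected
w3:
  start at 0
  read 'x': 0 → 1
  read 'x': 1 → 3
  read 'y': 3 → 0
  read 'y': 0 → 3
  read 'x': 3 → 1
  read 'y': 1 → 5
  read 'x': 5 → 4
  end 4, accepted
w4:
  start at 0
  read 'x': 0 → 1
  read 'x': 1 → 3
  read 'y': 3 → 0
  read 'x': 0 → 1
  read 'x': 1 → 3
  read 'x': 3 → 1
  end 1, rejected
w5:
  start at 0
  read 'y': 0 → 3
  read 'y': 3 → 0
  read 'x': 0 → 1
  read 'y': 1 → 5
  read 'y': 5 → 1
  read 'x': 1 → 3
  read 'y': 3 → 0
  end 0, accepted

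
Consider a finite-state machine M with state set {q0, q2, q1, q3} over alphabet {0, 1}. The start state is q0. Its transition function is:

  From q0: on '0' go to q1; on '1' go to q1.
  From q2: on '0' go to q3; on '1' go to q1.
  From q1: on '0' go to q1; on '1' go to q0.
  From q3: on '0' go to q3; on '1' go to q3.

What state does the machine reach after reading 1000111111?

Trace: q0 -1-> q1 -0-> q1 -0-> q1 -0-> q1 -1-> q0 -1-> q1 -1-> q0 -1-> q1 -1-> q0 -1-> q1

q1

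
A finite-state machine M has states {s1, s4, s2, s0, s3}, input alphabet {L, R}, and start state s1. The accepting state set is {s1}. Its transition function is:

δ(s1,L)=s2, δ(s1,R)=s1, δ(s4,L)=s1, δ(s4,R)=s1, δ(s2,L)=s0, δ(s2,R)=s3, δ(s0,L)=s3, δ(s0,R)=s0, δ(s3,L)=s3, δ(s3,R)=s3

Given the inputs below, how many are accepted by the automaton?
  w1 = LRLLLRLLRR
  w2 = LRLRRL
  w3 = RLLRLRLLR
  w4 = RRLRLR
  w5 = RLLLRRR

w1:
  start at s1
  read 'L': s1 → s2
  read 'R': s2 → s3
  read 'L': s3 → s3
  read 'L': s3 → s3
  read 'L': s3 → s3
  read 'R': s3 → s3
  read 'L': s3 → s3
  read 'L': s3 → s3
  read 'R': s3 → s3
  read 'R': s3 → s3
  end s3, rejected
w2:
  start at s1
  read 'L': s1 → s2
  read 'R': s2 → s3
  read 'L': s3 → s3
  read 'R': s3 → s3
  read 'R': s3 → s3
  read 'L': s3 → s3
  end s3, rejected
w3:
  start at s1
  read 'R': s1 → s1
  read 'L': s1 → s2
  read 'L': s2 → s0
  read 'R': s0 → s0
  read 'L': s0 → s3
  read 'R': s3 → s3
  read 'L': s3 → s3
  read 'L': s3 → s3
  read 'R': s3 → s3
  end s3, rejected
w4:
  start at s1
  read 'R': s1 → s1
  read 'R': s1 → s1
  read 'L': s1 → s2
  read 'R': s2 → s3
  read 'L': s3 → s3
  read 'R': s3 → s3
  end s3, rejected
w5:
  start at s1
  read 'R': s1 → s1
  read 'L': s1 → s2
  read 'L': s2 → s0
  read 'L': s0 → s3
  read 'R': s3 → s3
  read 'R': s3 → s3
  read 'R': s3 → s3
  end s3, rejected

0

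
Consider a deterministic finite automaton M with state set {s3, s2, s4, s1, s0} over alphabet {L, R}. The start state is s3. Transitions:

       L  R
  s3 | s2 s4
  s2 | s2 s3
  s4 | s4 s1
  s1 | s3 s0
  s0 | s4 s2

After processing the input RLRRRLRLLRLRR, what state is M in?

s3 → s4 → s4 → s1 → s0 → s2 → s2 → s3 → s2 → s2 → s3 → s2 → s3 → s4

s4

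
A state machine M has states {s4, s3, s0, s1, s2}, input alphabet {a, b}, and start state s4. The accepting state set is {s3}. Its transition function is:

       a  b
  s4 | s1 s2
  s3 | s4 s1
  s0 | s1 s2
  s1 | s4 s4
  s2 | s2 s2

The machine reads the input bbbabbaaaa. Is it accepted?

s4 → s2 → s2 → s2 → s2 → s2 → s2 → s2 → s2 → s2 → s2
End state s2 is not accepting.

No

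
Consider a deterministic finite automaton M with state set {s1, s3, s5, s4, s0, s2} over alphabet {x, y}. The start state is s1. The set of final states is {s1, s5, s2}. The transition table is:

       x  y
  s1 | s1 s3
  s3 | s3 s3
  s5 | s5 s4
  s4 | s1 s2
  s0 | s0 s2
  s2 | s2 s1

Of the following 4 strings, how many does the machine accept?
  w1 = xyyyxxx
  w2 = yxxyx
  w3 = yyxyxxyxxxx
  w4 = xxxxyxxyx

w1:
  start at s1
  read 'x': s1 → s1
  read 'y': s1 → s3
  read 'y': s3 → s3
  read 'y': s3 → s3
  read 'x': s3 → s3
  read 'x': s3 → s3
  read 'x': s3 → s3
  end s3, rejected
w2:
  start at s1
  read 'y': s1 → s3
  read 'x': s3 → s3
  read 'x': s3 → s3
  read 'y': s3 → s3
  read 'x': s3 → s3
  end s3, rejected
w3:
  start at s1
  read 'y': s1 → s3
  read 'y': s3 → s3
  read 'x': s3 → s3
  read 'y': s3 → s3
  read 'x': s3 → s3
  read 'x': s3 → s3
  read 'y': s3 → s3
  read 'x': s3 → s3
  read 'x': s3 → s3
  read 'x': s3 → s3
  read 'x': s3 → s3
  end s3, rejected
w4:
  start at s1
  read 'x': s1 → s1
  read 'x': s1 → s1
  read 'x': s1 → s1
  read 'x': s1 → s1
  read 'y': s1 → s3
  read 'x': s3 → s3
  read 'x': s3 → s3
  read 'y': s3 → s3
  read 'x': s3 → s3
  end s3, rejected

0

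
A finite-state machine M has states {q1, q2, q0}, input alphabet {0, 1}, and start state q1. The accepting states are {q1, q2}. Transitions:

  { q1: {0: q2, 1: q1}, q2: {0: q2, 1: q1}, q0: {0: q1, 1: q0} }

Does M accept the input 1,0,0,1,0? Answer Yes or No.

Trace: q1 -1-> q1 -0-> q2 -0-> q2 -1-> q1 -0-> q2
End state q2 is accepting.

Yes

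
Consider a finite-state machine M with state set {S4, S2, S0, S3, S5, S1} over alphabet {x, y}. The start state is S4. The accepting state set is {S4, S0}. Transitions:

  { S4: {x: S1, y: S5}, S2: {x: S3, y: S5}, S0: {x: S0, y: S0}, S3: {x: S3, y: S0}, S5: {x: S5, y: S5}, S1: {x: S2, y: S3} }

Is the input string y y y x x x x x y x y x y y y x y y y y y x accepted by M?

No

Trace: S4 -y-> S5 -y-> S5 -y-> S5 -x-> S5 -x-> S5 -x-> S5 -x-> S5 -x-> S5 -y-> S5 -x-> S5 -y-> S5 -x-> S5 -y-> S5 -y-> S5 -y-> S5 -x-> S5 -y-> S5 -y-> S5 -y-> S5 -y-> S5 -y-> S5 -x-> S5
End state S5 is not accepting.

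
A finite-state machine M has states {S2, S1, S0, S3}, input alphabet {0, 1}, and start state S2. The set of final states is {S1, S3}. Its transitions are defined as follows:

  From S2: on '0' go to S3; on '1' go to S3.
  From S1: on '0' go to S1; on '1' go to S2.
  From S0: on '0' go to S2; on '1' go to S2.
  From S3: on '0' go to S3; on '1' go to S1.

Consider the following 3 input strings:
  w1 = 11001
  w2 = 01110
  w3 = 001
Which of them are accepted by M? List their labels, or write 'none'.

w1: S2 → S3 → S1 → S1 → S1 → S2  → end S2, rejected
w2: S2 → S3 → S1 → S2 → S3 → S3  → end S3, accepted
w3: S2 → S3 → S3 → S1  → end S1, accepted

w2, w3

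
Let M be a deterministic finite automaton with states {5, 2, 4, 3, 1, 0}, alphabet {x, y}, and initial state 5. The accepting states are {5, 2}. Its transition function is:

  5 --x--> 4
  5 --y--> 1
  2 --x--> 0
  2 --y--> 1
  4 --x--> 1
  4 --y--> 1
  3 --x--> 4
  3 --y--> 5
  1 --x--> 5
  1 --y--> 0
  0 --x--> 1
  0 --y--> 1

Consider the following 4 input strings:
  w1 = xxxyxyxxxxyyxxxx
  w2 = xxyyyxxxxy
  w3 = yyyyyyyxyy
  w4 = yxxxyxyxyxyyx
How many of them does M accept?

1

w1: 5 → 4 → 1 → 5 → 1 → 5 → 1 → 5 → 4 → 1 → 5 → 1 → 0 → 1 → 5 → 4 → 1  → end 1, rejected
w2: 5 → 4 → 1 → 0 → 1 → 0 → 1 → 5 → 4 → 1 → 0  → end 0, rejected
w3: 5 → 1 → 0 → 1 → 0 → 1 → 0 → 1 → 5 → 1 → 0  → end 0, rejected
w4: 5 → 1 → 5 → 4 → 1 → 0 → 1 → 0 → 1 → 0 → 1 → 0 → 1 → 5  → end 5, accepted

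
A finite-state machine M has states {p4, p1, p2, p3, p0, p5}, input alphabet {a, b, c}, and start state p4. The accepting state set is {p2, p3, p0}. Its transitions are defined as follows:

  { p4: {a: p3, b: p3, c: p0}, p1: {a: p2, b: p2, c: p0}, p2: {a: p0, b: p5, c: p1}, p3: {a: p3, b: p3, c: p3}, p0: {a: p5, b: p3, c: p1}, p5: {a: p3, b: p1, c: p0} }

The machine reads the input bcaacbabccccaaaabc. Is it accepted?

Yes

start at p4
read 'b': p4 → p3
read 'c': p3 → p3
read 'a': p3 → p3
read 'a': p3 → p3
read 'c': p3 → p3
read 'b': p3 → p3
read 'a': p3 → p3
read 'b': p3 → p3
read 'c': p3 → p3
read 'c': p3 → p3
read 'c': p3 → p3
read 'c': p3 → p3
read 'a': p3 → p3
read 'a': p3 → p3
read 'a': p3 → p3
read 'a': p3 → p3
read 'b': p3 → p3
read 'c': p3 → p3
End state p3 is accepting.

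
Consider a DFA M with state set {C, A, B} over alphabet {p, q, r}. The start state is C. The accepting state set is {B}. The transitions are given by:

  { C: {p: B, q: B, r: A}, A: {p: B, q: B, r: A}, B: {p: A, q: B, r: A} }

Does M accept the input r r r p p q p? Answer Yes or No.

No

start at C
read 'r': C → A
read 'r': A → A
read 'r': A → A
read 'p': A → B
read 'p': B → A
read 'q': A → B
read 'p': B → A
End state A is not accepting.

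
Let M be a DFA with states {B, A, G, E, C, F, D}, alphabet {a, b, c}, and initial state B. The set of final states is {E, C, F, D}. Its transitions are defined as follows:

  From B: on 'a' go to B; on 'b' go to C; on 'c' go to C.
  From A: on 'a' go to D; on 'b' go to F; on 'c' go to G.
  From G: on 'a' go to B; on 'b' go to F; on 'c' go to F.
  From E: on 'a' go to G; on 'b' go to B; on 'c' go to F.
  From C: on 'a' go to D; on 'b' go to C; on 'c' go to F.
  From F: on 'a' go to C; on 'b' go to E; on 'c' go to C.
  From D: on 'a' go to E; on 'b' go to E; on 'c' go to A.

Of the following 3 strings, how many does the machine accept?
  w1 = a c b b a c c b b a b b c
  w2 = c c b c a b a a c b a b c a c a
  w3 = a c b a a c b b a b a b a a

w1: B → B → C → C → C → D → A → G → F → E → G → F → E → F  → end F, accepted
w2: B → C → F → E → F → C → C → D → E → F → E → G → F → C → D → A → D  → end D, accepted
w3: B → B → C → C → D → E → F → E → B → B → C → D → E → G → B  → end B, rejected

2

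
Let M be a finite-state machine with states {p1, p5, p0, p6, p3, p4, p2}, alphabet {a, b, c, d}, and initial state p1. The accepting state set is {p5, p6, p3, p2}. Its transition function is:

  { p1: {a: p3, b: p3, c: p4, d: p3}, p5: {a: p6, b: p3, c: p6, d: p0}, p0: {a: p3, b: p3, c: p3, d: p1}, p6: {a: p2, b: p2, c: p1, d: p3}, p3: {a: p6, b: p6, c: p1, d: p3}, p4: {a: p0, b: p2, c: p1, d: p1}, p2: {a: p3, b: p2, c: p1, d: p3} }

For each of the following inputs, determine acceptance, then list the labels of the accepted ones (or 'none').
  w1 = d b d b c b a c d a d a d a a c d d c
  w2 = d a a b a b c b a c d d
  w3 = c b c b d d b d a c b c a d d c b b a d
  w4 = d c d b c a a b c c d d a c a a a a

w1: p1 → p3 → p6 → p3 → p6 → p1 → p3 → p6 → p1 → p3 → p6 → p3 → p6 → p3 → p6 → p2 → p1 → p3 → p3 → p1  → end p1, rejected
w2: p1 → p3 → p6 → p2 → p2 → p3 → p6 → p1 → p3 → p6 → p1 → p3 → p3  → end p3, accepted
w3: p1 → p4 → p2 → p1 → p3 → p3 → p3 → p6 → p3 → p6 → p1 → p3 → p1 → p3 → p3 → p3 → p1 → p3 → p6 → p2 → p3  → end p3, accepted
w4: p1 → p3 → p1 → p3 → p6 → p1 → p3 → p6 → p2 → p1 → p4 → p1 → p3 → p6 → p1 → p3 → p6 → p2 → p3  → end p3, accepted

w2, w3, w4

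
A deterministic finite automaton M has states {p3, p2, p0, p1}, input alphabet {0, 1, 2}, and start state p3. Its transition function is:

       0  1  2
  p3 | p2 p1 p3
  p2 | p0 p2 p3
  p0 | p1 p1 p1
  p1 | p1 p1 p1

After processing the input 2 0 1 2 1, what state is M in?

start at p3
read '2': p3 → p3
read '0': p3 → p2
read '1': p2 → p2
read '2': p2 → p3
read '1': p3 → p1

p1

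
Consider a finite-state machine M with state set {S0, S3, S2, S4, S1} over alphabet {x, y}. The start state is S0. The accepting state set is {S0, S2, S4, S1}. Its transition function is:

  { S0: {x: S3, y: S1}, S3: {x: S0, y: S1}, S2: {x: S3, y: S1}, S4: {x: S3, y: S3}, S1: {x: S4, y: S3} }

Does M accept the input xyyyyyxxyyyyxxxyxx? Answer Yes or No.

No

S0 → S3 → S1 → S3 → S1 → S3 → S1 → S4 → S3 → S1 → S3 → S1 → S3 → S0 → S3 → S0 → S1 → S4 → S3
End state S3 is not accepting.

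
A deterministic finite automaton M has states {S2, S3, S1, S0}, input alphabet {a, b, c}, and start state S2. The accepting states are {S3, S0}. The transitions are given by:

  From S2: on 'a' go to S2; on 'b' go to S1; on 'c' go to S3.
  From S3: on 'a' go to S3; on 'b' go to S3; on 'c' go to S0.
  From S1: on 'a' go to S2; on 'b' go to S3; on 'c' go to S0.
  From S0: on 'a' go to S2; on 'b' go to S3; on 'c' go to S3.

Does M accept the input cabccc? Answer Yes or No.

Trace: S2 -c-> S3 -a-> S3 -b-> S3 -c-> S0 -c-> S3 -c-> S0
End state S0 is accepting.

Yes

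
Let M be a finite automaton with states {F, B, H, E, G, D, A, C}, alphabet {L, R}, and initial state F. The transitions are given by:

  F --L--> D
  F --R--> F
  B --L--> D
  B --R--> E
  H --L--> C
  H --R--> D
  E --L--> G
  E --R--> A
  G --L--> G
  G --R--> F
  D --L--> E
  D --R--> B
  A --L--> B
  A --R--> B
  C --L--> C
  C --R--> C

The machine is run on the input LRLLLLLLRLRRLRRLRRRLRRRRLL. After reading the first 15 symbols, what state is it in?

start at F
read 'L': F → D
read 'R': D → B
read 'L': B → D
read 'L': D → E
read 'L': E → G
read 'L': G → G
read 'L': G → G
read 'L': G → G
read 'R': G → F
read 'L': F → D
read 'R': D → B
read 'R': B → E
read 'L': E → G
read 'R': G → F
read 'R': F → F
After 15 symbols: F.

F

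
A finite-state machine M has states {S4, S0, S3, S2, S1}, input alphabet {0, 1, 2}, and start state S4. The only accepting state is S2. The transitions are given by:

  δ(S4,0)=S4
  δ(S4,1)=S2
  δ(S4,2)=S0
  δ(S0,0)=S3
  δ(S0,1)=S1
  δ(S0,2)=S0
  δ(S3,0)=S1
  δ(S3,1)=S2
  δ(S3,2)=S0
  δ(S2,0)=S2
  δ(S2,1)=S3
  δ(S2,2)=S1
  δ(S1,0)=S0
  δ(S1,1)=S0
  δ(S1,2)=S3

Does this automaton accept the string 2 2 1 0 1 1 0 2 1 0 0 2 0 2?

Trace: S4 -2-> S0 -2-> S0 -1-> S1 -0-> S0 -1-> S1 -1-> S0 -0-> S3 -2-> S0 -1-> S1 -0-> S0 -0-> S3 -2-> S0 -0-> S3 -2-> S0
End state S0 is not accepting.

No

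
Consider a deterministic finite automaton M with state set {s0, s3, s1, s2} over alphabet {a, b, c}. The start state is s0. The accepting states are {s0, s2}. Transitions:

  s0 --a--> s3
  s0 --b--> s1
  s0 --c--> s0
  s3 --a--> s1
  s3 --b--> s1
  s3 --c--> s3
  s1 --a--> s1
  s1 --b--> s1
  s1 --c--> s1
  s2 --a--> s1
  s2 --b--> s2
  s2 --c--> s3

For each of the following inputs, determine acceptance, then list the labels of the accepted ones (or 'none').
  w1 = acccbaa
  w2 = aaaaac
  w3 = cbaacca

w1: s0 → s3 → s3 → s3 → s3 → s1 → s1 → s1  → end s1, rejected
w2: s0 → s3 → s1 → s1 → s1 → s1 → s1  → end s1, rejected
w3: s0 → s0 → s1 → s1 → s1 → s1 → s1 → s1  → end s1, rejected

none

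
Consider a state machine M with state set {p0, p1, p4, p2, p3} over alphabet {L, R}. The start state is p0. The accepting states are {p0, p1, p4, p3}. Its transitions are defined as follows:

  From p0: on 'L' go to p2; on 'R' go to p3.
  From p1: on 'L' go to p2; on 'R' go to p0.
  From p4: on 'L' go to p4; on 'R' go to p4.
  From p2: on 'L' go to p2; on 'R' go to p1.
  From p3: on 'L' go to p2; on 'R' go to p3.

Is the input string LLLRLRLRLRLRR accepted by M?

Yes

p0 → p2 → p2 → p2 → p1 → p2 → p1 → p2 → p1 → p2 → p1 → p2 → p1 → p0
End state p0 is accepting.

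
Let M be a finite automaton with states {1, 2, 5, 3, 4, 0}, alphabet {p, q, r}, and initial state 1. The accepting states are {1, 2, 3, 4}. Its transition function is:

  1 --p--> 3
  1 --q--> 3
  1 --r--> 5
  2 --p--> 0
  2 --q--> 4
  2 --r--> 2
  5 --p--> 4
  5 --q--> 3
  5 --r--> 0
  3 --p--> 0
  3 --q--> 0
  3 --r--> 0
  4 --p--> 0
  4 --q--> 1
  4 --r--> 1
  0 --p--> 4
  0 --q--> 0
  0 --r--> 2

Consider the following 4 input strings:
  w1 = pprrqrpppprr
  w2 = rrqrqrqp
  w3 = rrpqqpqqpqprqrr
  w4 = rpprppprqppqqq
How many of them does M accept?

2

w1: Trace: 1 -p-> 3 -p-> 0 -r-> 2 -r-> 2 -q-> 4 -r-> 1 -p-> 3 -p-> 0 -p-> 4 -p-> 0 -r-> 2 -r-> 2  → end 2, accepted
w2: Trace: 1 -r-> 5 -r-> 0 -q-> 0 -r-> 2 -q-> 4 -r-> 1 -q-> 3 -p-> 0  → end 0, rejected
w3: Trace: 1 -r-> 5 -r-> 0 -p-> 4 -q-> 1 -q-> 3 -p-> 0 -q-> 0 -q-> 0 -p-> 4 -q-> 1 -p-> 3 -r-> 0 -q-> 0 -r-> 2 -r-> 2  → end 2, accepted
w4: Trace: 1 -r-> 5 -p-> 4 -p-> 0 -r-> 2 -p-> 0 -p-> 4 -p-> 0 -r-> 2 -q-> 4 -p-> 0 -p-> 4 -q-> 1 -q-> 3 -q-> 0  → end 0, rejected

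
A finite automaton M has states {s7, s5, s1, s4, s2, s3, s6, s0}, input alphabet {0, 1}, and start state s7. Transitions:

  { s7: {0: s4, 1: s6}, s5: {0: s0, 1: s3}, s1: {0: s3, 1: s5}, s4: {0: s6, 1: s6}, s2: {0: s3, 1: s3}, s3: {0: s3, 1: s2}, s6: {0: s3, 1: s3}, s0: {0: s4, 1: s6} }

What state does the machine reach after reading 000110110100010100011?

Trace: s7 -0-> s4 -0-> s6 -0-> s3 -1-> s2 -1-> s3 -0-> s3 -1-> s2 -1-> s3 -0-> s3 -1-> s2 -0-> s3 -0-> s3 -0-> s3 -1-> s2 -0-> s3 -1-> s2 -0-> s3 -0-> s3 -0-> s3 -1-> s2 -1-> s3

s3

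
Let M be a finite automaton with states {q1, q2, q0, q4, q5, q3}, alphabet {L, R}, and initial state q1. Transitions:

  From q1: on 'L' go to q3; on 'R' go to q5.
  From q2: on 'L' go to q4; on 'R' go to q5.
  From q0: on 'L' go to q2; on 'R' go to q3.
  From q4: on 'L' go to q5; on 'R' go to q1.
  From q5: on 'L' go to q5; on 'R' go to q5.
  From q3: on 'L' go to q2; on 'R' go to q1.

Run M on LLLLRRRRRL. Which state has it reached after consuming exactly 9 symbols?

q1 → q3 → q2 → q4 → q5 → q5 → q5 → q5 → q5 → q5
After 9 symbols: q5.

q5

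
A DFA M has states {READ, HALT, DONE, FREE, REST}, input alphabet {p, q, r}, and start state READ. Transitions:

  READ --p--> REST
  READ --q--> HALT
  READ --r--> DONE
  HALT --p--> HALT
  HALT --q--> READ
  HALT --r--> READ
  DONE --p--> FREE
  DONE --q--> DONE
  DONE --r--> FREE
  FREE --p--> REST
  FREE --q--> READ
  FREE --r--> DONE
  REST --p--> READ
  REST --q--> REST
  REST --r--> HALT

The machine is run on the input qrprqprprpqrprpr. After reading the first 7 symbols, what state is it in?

start at READ
read 'q': READ → HALT
read 'r': HALT → READ
read 'p': READ → REST
read 'r': REST → HALT
read 'q': HALT → READ
read 'p': READ → REST
read 'r': REST → HALT
After 7 symbols: HALT.

HALT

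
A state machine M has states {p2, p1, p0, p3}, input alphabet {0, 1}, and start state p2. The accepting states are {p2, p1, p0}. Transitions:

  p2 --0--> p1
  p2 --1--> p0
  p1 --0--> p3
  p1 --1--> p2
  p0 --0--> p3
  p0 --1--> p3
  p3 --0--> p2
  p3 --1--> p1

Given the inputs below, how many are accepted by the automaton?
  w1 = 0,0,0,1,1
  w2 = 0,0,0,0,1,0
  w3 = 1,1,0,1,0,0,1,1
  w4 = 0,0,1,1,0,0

1

w1: Trace: p2 -0-> p1 -0-> p3 -0-> p2 -1-> p0 -1-> p3  → end p3, rejected
w2: Trace: p2 -0-> p1 -0-> p3 -0-> p2 -0-> p1 -1-> p2 -0-> p1  → end p1, accepted
w3: Trace: p2 -1-> p0 -1-> p3 -0-> p2 -1-> p0 -0-> p3 -0-> p2 -1-> p0 -1-> p3  → end p3, rejected
w4: Trace: p2 -0-> p1 -0-> p3 -1-> p1 -1-> p2 -0-> p1 -0-> p3  → end p3, rejected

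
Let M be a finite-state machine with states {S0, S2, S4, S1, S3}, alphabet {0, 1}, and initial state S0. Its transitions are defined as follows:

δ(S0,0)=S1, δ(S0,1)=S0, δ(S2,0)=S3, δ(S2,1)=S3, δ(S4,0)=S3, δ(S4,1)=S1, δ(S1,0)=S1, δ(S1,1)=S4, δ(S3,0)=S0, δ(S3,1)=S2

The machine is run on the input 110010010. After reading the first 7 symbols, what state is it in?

start at S0
read '1': S0 → S0
read '1': S0 → S0
read '0': S0 → S1
read '0': S1 → S1
read '1': S1 → S4
read '0': S4 → S3
read '0': S3 → S0
After 7 symbols: S0.

S0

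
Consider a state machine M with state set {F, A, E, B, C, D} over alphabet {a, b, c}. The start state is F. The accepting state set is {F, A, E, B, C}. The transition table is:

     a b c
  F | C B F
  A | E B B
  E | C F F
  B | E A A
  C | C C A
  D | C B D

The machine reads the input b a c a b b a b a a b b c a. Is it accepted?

Yes

F → B → E → F → C → C → C → C → C → C → C → C → C → A → E
End state E is accepting.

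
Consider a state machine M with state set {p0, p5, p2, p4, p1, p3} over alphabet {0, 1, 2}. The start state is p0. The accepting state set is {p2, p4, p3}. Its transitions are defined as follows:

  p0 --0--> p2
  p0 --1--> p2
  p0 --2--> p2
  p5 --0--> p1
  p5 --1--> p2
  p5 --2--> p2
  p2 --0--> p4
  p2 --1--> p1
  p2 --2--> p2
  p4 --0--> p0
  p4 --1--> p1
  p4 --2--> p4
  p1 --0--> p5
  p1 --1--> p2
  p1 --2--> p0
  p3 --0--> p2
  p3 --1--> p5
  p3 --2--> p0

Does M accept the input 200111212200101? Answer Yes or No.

No

Trace: p0 -2-> p2 -0-> p4 -0-> p0 -1-> p2 -1-> p1 -1-> p2 -2-> p2 -1-> p1 -2-> p0 -2-> p2 -0-> p4 -0-> p0 -1-> p2 -0-> p4 -1-> p1
End state p1 is not accepting.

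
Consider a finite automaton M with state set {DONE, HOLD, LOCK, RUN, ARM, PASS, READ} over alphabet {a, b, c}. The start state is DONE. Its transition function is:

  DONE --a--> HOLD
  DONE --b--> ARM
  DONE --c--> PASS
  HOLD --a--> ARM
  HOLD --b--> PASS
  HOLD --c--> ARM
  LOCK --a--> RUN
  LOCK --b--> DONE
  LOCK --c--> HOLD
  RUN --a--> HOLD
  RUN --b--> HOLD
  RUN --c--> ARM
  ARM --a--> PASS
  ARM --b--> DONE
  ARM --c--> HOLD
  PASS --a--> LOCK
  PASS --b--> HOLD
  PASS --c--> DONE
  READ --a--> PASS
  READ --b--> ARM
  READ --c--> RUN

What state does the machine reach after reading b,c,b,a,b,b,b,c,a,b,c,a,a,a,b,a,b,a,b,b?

Trace: DONE -b-> ARM -c-> HOLD -b-> PASS -a-> LOCK -b-> DONE -b-> ARM -b-> DONE -c-> PASS -a-> LOCK -b-> DONE -c-> PASS -a-> LOCK -a-> RUN -a-> HOLD -b-> PASS -a-> LOCK -b-> DONE -a-> HOLD -b-> PASS -b-> HOLD

HOLD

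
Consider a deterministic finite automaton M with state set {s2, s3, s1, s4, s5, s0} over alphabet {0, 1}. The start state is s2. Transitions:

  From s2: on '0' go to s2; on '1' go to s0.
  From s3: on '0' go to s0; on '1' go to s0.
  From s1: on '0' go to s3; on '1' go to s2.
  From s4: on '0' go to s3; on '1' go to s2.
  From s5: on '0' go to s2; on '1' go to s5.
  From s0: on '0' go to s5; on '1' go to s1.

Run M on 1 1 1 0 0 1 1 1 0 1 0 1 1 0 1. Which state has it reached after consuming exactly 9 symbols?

s2 → s0 → s1 → s2 → s2 → s2 → s0 → s1 → s2 → s2
After 9 symbols: s2.

s2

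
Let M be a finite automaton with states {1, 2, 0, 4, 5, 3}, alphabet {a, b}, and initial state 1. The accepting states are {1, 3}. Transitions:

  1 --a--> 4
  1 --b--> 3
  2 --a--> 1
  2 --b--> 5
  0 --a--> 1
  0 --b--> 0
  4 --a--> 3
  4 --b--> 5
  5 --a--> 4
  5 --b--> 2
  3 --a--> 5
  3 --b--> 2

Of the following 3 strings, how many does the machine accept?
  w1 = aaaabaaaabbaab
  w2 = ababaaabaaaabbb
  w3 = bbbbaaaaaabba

w1:
  start at 1
  read 'a': 1 → 4
  read 'a': 4 → 3
  read 'a': 3 → 5
  read 'a': 5 → 4
  read 'b': 4 → 5
  read 'a': 5 → 4
  read 'a': 4 → 3
  read 'a': 3 → 5
  read 'a': 5 → 4
  read 'b': 4 → 5
  read 'b': 5 → 2
  read 'a': 2 → 1
  read 'a': 1 → 4
  read 'b': 4 → 5
  end 5, rejected
w2:
  start at 1
  read 'a': 1 → 4
  read 'b': 4 → 5
  read 'a': 5 → 4
  read 'b': 4 → 5
  read 'a': 5 → 4
  read 'a': 4 → 3
  read 'a': 3 → 5
  read 'b': 5 → 2
  read 'a': 2 → 1
  read 'a': 1 → 4
  read 'a': 4 → 3
  read 'a': 3 → 5
  read 'b': 5 → 2
  read 'b': 2 → 5
  read 'b': 5 → 2
  end 2, rejected
w3:
  start at 1
  read 'b': 1 → 3
  read 'b': 3 → 2
  read 'b': 2 → 5
  read 'b': 5 → 2
  read 'a': 2 → 1
  read 'a': 1 → 4
  read 'a': 4 → 3
  read 'a': 3 → 5
  read 'a': 5 → 4
  read 'a': 4 → 3
  read 'b': 3 → 2
  read 'b': 2 → 5
  read 'a': 5 → 4
  end 4, rejected

0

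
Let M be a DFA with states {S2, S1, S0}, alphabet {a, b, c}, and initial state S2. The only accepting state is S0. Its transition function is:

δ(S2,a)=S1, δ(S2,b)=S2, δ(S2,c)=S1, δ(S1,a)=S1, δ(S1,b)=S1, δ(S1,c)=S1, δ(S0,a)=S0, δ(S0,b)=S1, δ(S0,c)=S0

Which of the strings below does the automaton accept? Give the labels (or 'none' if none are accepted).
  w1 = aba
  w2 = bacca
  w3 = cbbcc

w1: Trace: S2 -a-> S1 -b-> S1 -a-> S1  → end S1, rejected
w2: Trace: S2 -b-> S2 -a-> S1 -c-> S1 -c-> S1 -a-> S1  → end S1, rejected
w3: Trace: S2 -c-> S1 -b-> S1 -b-> S1 -c-> S1 -c-> S1  → end S1, rejected

none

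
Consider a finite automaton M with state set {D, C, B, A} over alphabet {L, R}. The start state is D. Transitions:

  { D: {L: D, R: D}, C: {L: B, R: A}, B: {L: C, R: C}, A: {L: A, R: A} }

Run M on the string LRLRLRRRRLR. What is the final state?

D

Trace: D -L-> D -R-> D -L-> D -R-> D -L-> D -R-> D -R-> D -R-> D -R-> D -L-> D -R-> D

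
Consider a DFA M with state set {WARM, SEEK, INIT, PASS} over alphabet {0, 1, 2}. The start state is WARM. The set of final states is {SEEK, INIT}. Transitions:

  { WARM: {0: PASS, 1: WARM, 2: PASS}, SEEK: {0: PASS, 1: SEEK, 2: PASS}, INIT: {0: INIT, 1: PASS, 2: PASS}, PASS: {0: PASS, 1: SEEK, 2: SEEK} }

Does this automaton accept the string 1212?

start at WARM
read '1': WARM → WARM
read '2': WARM → PASS
read '1': PASS → SEEK
read '2': SEEK → PASS
End state PASS is not accepting.

No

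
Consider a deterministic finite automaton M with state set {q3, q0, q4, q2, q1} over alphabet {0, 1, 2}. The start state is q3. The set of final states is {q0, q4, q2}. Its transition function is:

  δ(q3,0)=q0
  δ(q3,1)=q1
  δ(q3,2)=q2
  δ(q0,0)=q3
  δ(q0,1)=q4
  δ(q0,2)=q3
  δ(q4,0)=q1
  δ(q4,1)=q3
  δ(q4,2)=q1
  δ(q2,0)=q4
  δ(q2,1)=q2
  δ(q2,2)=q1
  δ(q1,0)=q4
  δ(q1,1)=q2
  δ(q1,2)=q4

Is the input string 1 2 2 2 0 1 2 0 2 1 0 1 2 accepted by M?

Yes

start at q3
read '1': q3 → q1
read '2': q1 → q4
read '2': q4 → q1
read '2': q1 → q4
read '0': q4 → q1
read '1': q1 → q2
read '2': q2 → q1
read '0': q1 → q4
read '2': q4 → q1
read '1': q1 → q2
read '0': q2 → q4
read '1': q4 → q3
read '2': q3 → q2
End state q2 is accepting.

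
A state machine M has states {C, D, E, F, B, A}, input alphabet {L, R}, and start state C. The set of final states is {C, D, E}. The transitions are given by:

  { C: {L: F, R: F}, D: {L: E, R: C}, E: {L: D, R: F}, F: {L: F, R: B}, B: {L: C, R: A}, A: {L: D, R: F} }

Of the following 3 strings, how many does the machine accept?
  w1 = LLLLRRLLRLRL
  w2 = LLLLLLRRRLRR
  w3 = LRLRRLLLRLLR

1

w1:
  start at C
  read 'L': C → F
  read 'L': F → F
  read 'L': F → F
  read 'L': F → F
  read 'R': F → B
  read 'R': B → A
  read 'L': A → D
  read 'L': D → E
  read 'R': E → F
  read 'L': F → F
  read 'R': F → B
  read 'L': B → C
  end C, accepted
w2:
  start at C
  read 'L': C → F
  read 'L': F → F
  read 'L': F → F
  read 'L': F → F
  read 'L': F → F
  read 'L': F → F
  read 'R': F → B
  read 'R': B → A
  read 'R': A → F
  read 'L': F → F
  read 'R': F → B
  read 'R': B → A
  end A, rejected
w3:
  start at C
  read 'L': C → F
  read 'R': F → B
  read 'L': B → C
  read 'R': C → F
  read 'R': F → B
  read 'L': B → C
  read 'L': C → F
  read 'L': F → F
  read 'R': F → B
  read 'L': B → C
  read 'L': C → F
  read 'R': F → B
  end B, rejected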